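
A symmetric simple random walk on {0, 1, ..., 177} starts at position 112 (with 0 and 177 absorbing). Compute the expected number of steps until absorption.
E[τ | X_0 = 112] = 7280

Let v_k = E[τ | X_0 = k]. Boundary: v_0 = v_177 = 0. Recurrence: v_k = 1 + (v_{k-1} + v_{k+1})/2 for 1 ≤ k ≤ 176. The particular solution to v_k − (v_{k-1} + v_{k+1})/2 = 1 is v_k = −k^2. Adding homogeneous solution A + B k and matching boundaries gives v_k = k (177 − k). Substituting k = 112: v_112 = 112 · 65 = 7280.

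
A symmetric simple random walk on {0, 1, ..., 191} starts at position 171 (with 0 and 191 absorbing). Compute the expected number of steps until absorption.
E[τ | X_0 = 171] = 3420

Let v_k = E[τ | X_0 = k]. Boundary: v_0 = v_191 = 0. Recurrence: v_k = 1 + (v_{k-1} + v_{k+1})/2 for 1 ≤ k ≤ 190. The particular solution to v_k − (v_{k-1} + v_{k+1})/2 = 1 is v_k = −k^2. Adding homogeneous solution A + B k and matching boundaries gives v_k = k (191 − k). Substituting k = 171: v_171 = 171 · 20 = 3420.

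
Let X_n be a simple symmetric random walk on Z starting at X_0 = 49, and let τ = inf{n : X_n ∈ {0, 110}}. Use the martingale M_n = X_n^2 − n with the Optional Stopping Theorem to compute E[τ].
E[τ] = 2989

M_n = X_n^2 − n is a martingale (since E[X_{n+1}^2 | F_n] = X_n^2 + 1). By OST (τ has finite mean in a bounded region), E[M_τ] = E[M_0] = X_0^2 − 0 = 49^2 = 2401. Also E[M_τ] = E[X_τ^2] − E[τ]. The walk exits at 0 or 110, with P(hit 110 first) = 49/110, so E[X_τ^2] = 110^2 · 49/110 + 0 = 5390. Thus E[τ] = E[X_τ^2] − E[M_τ] = 5390 − 2401 = 2989 = 49(110 − 49) = 2989.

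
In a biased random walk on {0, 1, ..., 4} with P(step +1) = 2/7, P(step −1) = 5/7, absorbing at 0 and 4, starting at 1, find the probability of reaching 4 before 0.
P(hit 4 before 0) = (1 − (5/2)^1) / (1 − (5/2)^4) = 8/203

Let u_k denote P(reach 4 before 0 | start at k). Boundary: u_0 = 0, u_4 = 1. Recurrence: u_k = 2/7·u_{k+1} + 5/7·u_{k-1} for 1 ≤ k ≤ 3. Try u_k = A + B·r^k with r = q/p = (5/7)/(2/7) = 5/2. Substitution satisfies the recurrence; boundary conditions give:
  u_k = (1 − r^k) / (1 − r^N) = (1 − (5/2)^1) / (1 − (5/2)^4) = 8/203.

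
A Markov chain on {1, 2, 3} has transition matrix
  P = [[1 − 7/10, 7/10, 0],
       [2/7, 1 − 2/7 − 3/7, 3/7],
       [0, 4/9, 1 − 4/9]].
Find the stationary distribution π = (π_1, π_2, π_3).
π = (16/93, 196/465, 63/155)

This is a birth-death chain on three states, which satisfies detailed balance: π_1 · P_{12} = π_2 · P_{21} and π_2 · P_{23} = π_3 · P_{32}.
From π_1 · 7/10 = π_2 · 2/7: π_2/π_1 = (7/10)/(2/7) = 49/20.
From π_2 · 3/7 = π_3 · 4/9: π_3/π_2 = (3/7)/(4/9) = 27/28.
Take π_1 proportional to 1; then unnormalized π = (1, 49/20, 189/80). Normalize by dividing by the sum 93/16:
  π = (16/93, 196/465, 63/155).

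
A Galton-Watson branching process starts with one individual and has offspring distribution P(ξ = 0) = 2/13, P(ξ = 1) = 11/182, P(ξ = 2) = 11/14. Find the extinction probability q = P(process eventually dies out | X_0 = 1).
q = 28/143

The pgf is f(s) = 2/13 + 11/182·s + 11/14·s². The extinction probability q is the smallest fixed point of f in [0, 1]. Setting s = f(s):
  11/14·s² + (11/182 − 1)·s + 2/13 = 0
  11/14·s² − (2/13 + 11/14)·s + 2/13 = 0
which factors as (s − 1)·(11/14·s − 2/13) = 0, giving roots s = 1 and s = (2/13)/(11/14) = 28/143.
Mean offspring μ = 11/182 + 2·11/14 = 297/182 > 1 (supercritical), so q < 1. The extinction probability is the smaller root: q = (2/13)/(11/14) = 28/143.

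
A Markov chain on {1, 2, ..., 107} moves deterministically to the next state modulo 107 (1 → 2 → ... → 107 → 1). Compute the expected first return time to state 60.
E[T_60 | X_0 = 60] = 107

The chain cycles deterministically, so starting at state 60 it returns in exactly 107 steps. Equivalently, the stationary distribution is uniform π_j = 1/107 for every state j, so by Kac's formula E[T_60] = 1/π_60 = 107.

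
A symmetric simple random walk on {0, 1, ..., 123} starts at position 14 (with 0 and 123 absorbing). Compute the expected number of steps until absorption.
E[τ | X_0 = 14] = 1526

Let v_k = E[τ | X_0 = k]. Boundary: v_0 = v_123 = 0. Recurrence: v_k = 1 + (v_{k-1} + v_{k+1})/2 for 1 ≤ k ≤ 122. The particular solution to v_k − (v_{k-1} + v_{k+1})/2 = 1 is v_k = −k^2. Adding homogeneous solution A + B k and matching boundaries gives v_k = k (123 − k). Substituting k = 14: v_14 = 14 · 109 = 1526.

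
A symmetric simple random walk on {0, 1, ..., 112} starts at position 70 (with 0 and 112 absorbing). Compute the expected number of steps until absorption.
E[τ | X_0 = 70] = 2940

Let v_k = E[τ | X_0 = k]. Boundary: v_0 = v_112 = 0. Recurrence: v_k = 1 + (v_{k-1} + v_{k+1})/2 for 1 ≤ k ≤ 111. The particular solution to v_k − (v_{k-1} + v_{k+1})/2 = 1 is v_k = −k^2. Adding homogeneous solution A + B k and matching boundaries gives v_k = k (112 − k). Substituting k = 70: v_70 = 70 · 42 = 2940.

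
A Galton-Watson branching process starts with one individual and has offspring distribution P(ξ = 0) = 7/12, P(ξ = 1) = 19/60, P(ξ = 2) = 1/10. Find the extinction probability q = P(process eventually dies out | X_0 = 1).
q = 1

Mean offspring μ = 0·7/12 + 1·19/60 + 2·1/10 = 31/60 ≤ 1. For μ ≤ 1 with offspring not concentrated at 1, the Galton-Watson process goes extinct almost surely, so q = 1.
(Algebraic check: The pgf is f(s) = 7/12 + 19/60·s + 1/10·s². The extinction probability q is the smallest fixed point of f in [0, 1]. Setting s = f(s):
  1/10·s² + (19/60 − 1)·s + 7/12 = 0
  1/10·s² − (7/12 + 1/10)·s + 7/12 = 0
which factors as (s − 1)·(1/10·s − 7/12) = 0, giving roots s = 1 and s = (7/12)/(1/10) = 35/6. Since 35/6 ≥ 1, the smallest root in [0, 1] is s = 1.)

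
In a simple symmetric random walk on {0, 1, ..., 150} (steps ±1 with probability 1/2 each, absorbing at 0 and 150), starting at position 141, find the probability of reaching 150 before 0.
P(hit 150 before 0) = 141/150 = 47/50

Let u_k = P(hit 150 before 0 | start at k). Then u_0 = 0, u_150 = 1, and u_k = u_{k-1}/2 + u_{k+1}/2 for 1 ≤ k ≤ 149. This harmonic recurrence is solved by u_k = k/150, giving u_141 = 141/150 = 47/50.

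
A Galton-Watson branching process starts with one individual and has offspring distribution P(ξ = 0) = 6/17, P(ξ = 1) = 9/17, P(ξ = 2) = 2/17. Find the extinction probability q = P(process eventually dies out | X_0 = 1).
q = 1

Mean offspring μ = 0·6/17 + 1·9/17 + 2·2/17 = 13/17 ≤ 1. For μ ≤ 1 with offspring not concentrated at 1, the Galton-Watson process goes extinct almost surely, so q = 1.
(Algebraic check: The pgf is f(s) = 6/17 + 9/17·s + 2/17·s². The extinction probability q is the smallest fixed point of f in [0, 1]. Setting s = f(s):
  2/17·s² + (9/17 − 1)·s + 6/17 = 0
  2/17·s² − (6/17 + 2/17)·s + 6/17 = 0
which factors as (s − 1)·(2/17·s − 6/17) = 0, giving roots s = 1 and s = (6/17)/(2/17) = 3. Since 3 ≥ 1, the smallest root in [0, 1] is s = 1.)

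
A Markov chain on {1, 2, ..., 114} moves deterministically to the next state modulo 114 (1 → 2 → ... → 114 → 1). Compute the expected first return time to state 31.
E[T_31 | X_0 = 31] = 114

The chain cycles deterministically, so starting at state 31 it returns in exactly 114 steps. Equivalently, the stationary distribution is uniform π_j = 1/114 for every state j, so by Kac's formula E[T_31] = 1/π_31 = 114.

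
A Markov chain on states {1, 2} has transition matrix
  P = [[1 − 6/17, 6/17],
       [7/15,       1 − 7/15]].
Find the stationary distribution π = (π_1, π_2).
π_1 = 119/209, π_2 = 90/209

Solve πP = π with π_1 + π_2 = 1. From πP = π: π_1 · (1 − 6/17) + π_2 · 7/15 = π_1 ⇒ π_2 · 7/15 = π_1 · 6/17 ⇒ π_2/π_1 = (6/17)/(7/15) = 90/119. Together with π_1 + π_2 = 1:
  π_1 = (7/15)/(6/17 + 7/15) = (7/15)/(209/255) = 119/209,
  π_2 = (6/17)/(6/17 + 7/15) = (6/17)/(209/255) = 90/209.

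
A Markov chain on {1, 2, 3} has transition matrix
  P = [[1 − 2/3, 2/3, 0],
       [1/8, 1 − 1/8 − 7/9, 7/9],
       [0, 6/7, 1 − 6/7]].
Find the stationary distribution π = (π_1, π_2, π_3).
π = (81/905, 432/905, 392/905)

This is a birth-death chain on three states, which satisfies detailed balance: π_1 · P_{12} = π_2 · P_{21} and π_2 · P_{23} = π_3 · P_{32}.
From π_1 · 2/3 = π_2 · 1/8: π_2/π_1 = (2/3)/(1/8) = 16/3.
From π_2 · 7/9 = π_3 · 6/7: π_3/π_2 = (7/9)/(6/7) = 49/54.
Take π_1 proportional to 1; then unnormalized π = (1, 16/3, 392/81). Normalize by dividing by the sum 905/81:
  π = (81/905, 432/905, 392/905).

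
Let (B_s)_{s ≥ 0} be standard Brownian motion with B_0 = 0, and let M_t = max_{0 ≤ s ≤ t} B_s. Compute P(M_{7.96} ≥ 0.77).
P(M_{7.96} ≥ 0.77) = 2·P(B_{7.96} ≥ 0.77) = 2(1 − Φ(0.77/√7.96)) ≈ 0.7849

By the reflection principle for Brownian motion, P(M_t ≥ a) = 2 · P(B_t ≥ a) for a ≥ 0. Since B_t ~ N(0, t), P(B_t ≥ 0.77) = 1 − Φ(0.77/√t) = 1 − Φ(0.77/√7.96) = 1 − Φ(0.2729). So
  P(M_{7.96} ≥ 0.77) = 2(1 − Φ(0.2729)) ≈ 0.7849.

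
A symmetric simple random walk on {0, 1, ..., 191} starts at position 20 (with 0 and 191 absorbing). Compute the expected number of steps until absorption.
E[τ | X_0 = 20] = 3420

Let v_k = E[τ | X_0 = k]. Boundary: v_0 = v_191 = 0. Recurrence: v_k = 1 + (v_{k-1} + v_{k+1})/2 for 1 ≤ k ≤ 190. The particular solution to v_k − (v_{k-1} + v_{k+1})/2 = 1 is v_k = −k^2. Adding homogeneous solution A + B k and matching boundaries gives v_k = k (191 − k). Substituting k = 20: v_20 = 20 · 171 = 3420.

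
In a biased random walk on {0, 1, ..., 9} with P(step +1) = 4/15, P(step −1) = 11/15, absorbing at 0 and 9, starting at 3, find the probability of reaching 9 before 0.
P(hit 9 before 0) = (1 − (11/4)^3) / (1 − (11/4)^9) = 4096/1860841

Let u_k denote P(reach 9 before 0 | start at k). Boundary: u_0 = 0, u_9 = 1. Recurrence: u_k = 4/15·u_{k+1} + 11/15·u_{k-1} for 1 ≤ k ≤ 8. Try u_k = A + B·r^k with r = q/p = (11/15)/(4/15) = 11/4. Substitution satisfies the recurrence; boundary conditions give:
  u_k = (1 − r^k) / (1 − r^N) = (1 − (11/4)^3) / (1 − (11/4)^9) = 4096/1860841.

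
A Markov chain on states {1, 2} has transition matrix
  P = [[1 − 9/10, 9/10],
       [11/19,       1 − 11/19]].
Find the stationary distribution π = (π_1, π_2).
π_1 = 110/281, π_2 = 171/281

Solve πP = π with π_1 + π_2 = 1. From πP = π: π_1 · (1 − 9/10) + π_2 · 11/19 = π_1 ⇒ π_2 · 11/19 = π_1 · 9/10 ⇒ π_2/π_1 = (9/10)/(11/19) = 171/110. Together with π_1 + π_2 = 1:
  π_1 = (11/19)/(9/10 + 11/19) = (11/19)/(281/190) = 110/281,
  π_2 = (9/10)/(9/10 + 11/19) = (9/10)/(281/190) = 171/281.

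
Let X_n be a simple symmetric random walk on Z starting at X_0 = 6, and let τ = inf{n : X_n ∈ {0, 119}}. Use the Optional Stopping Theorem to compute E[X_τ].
E[X_τ] = 6

X_n is a martingale and τ is a bounded-mean stopping time (indeed τ is finite a.s. with bounded expectation since the walk is in a bounded region). By the OST, E[X_τ] = E[X_0] = 6. Equivalently: E[X_τ] = 119 · P(hit 119 first) + 0 · P(hit 0 first) = 119 · (6/119) = 6.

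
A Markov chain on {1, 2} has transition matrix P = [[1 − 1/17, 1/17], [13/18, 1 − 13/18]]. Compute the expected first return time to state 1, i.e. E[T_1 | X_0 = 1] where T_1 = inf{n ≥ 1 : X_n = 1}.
E[T_1 | X_0 = 1] = 1/π_1 = 239/221

For an irreducible recurrent Markov chain with stationary distribution π, E[T_i | X_0 = i] = 1/π_i (Kac's formula). Here π_1 = (13/18)/(1/17 + 13/18) = (13/18)/(239/306) = 221/239, so E[T_1 | X_0 = 1] = 1/π_1 = (1/17 + 13/18)/(13/18) = (239/306)/(13/18) = 239/221.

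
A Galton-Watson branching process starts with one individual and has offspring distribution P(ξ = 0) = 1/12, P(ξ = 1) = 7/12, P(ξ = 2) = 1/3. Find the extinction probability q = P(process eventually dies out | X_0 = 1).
q = 1/4

The pgf is f(s) = 1/12 + 7/12·s + 1/3·s². The extinction probability q is the smallest fixed point of f in [0, 1]. Setting s = f(s):
  1/3·s² + (7/12 − 1)·s + 1/12 = 0
  1/3·s² − (1/12 + 1/3)·s + 1/12 = 0
which factors as (s − 1)·(1/3·s − 1/12) = 0, giving roots s = 1 and s = (1/12)/(1/3) = 1/4.
Mean offspring μ = 7/12 + 2·1/3 = 5/4 > 1 (supercritical), so q < 1. The extinction probability is the smaller root: q = (1/12)/(1/3) = 1/4.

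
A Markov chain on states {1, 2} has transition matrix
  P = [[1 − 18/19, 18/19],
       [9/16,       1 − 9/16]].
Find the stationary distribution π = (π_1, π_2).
π_1 = 19/51, π_2 = 32/51

Solve πP = π with π_1 + π_2 = 1. From πP = π: π_1 · (1 − 18/19) + π_2 · 9/16 = π_1 ⇒ π_2 · 9/16 = π_1 · 18/19 ⇒ π_2/π_1 = (18/19)/(9/16) = 32/19. Together with π_1 + π_2 = 1:
  π_1 = (9/16)/(18/19 + 9/16) = (9/16)/(459/304) = 19/51,
  π_2 = (18/19)/(18/19 + 9/16) = (18/19)/(459/304) = 32/51.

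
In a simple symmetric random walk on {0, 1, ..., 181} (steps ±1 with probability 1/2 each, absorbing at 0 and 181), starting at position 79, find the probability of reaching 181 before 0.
P(hit 181 before 0) = 79/181

Let u_k = P(hit 181 before 0 | start at k). Then u_0 = 0, u_181 = 1, and u_k = u_{k-1}/2 + u_{k+1}/2 for 1 ≤ k ≤ 180. This harmonic recurrence is solved by u_k = k/181, giving u_79 = 79/181.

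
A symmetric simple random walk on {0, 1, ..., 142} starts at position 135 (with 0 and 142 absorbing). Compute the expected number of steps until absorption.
E[τ | X_0 = 135] = 945

Let v_k = E[τ | X_0 = k]. Boundary: v_0 = v_142 = 0. Recurrence: v_k = 1 + (v_{k-1} + v_{k+1})/2 for 1 ≤ k ≤ 141. The particular solution to v_k − (v_{k-1} + v_{k+1})/2 = 1 is v_k = −k^2. Adding homogeneous solution A + B k and matching boundaries gives v_k = k (142 − k). Substituting k = 135: v_135 = 135 · 7 = 945.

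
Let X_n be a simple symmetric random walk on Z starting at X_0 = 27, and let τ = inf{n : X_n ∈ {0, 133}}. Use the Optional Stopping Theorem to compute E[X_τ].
E[X_τ] = 27

X_n is a martingale and τ is a bounded-mean stopping time (indeed τ is finite a.s. with bounded expectation since the walk is in a bounded region). By the OST, E[X_τ] = E[X_0] = 27. Equivalently: E[X_τ] = 133 · P(hit 133 first) + 0 · P(hit 0 first) = 133 · (27/133) = 27.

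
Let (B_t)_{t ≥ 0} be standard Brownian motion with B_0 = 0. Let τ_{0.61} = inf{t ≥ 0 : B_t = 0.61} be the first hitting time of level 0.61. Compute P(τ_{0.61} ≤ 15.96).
P(τ_{0.61} ≤ 15.96) = 2(1 − Φ(0.61/√15.96)) = 2(1 − Φ(0.1527)) ≈ 0.8786

By the reflection principle for standard BM, P(τ_b ≤ t) = 2 · P(B_t ≥ b). Since B_t ~ N(0, t), P(B_t ≥ 0.61) = 1 − Φ(0.61/√t) = 1 − Φ(0.61/√15.96) = 1 − Φ(0.1527) ≈ 0.43932. Doubling: P(τ_{0.61} ≤ 15.96) ≈ 2 · 0.43932 = 0.87864 ≈ 0.8786.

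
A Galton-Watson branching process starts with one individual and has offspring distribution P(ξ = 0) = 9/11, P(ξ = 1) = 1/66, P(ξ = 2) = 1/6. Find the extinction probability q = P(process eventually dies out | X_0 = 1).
q = 1

Mean offspring μ = 0·9/11 + 1·1/66 + 2·1/6 = 23/66 ≤ 1. For μ ≤ 1 with offspring not concentrated at 1, the Galton-Watson process goes extinct almost surely, so q = 1.
(Algebraic check: The pgf is f(s) = 9/11 + 1/66·s + 1/6·s². The extinction probability q is the smallest fixed point of f in [0, 1]. Setting s = f(s):
  1/6·s² + (1/66 − 1)·s + 9/11 = 0
  1/6·s² − (9/11 + 1/6)·s + 9/11 = 0
which factors as (s − 1)·(1/6·s − 9/11) = 0, giving roots s = 1 and s = (9/11)/(1/6) = 54/11. Since 54/11 ≥ 1, the smallest root in [0, 1] is s = 1.)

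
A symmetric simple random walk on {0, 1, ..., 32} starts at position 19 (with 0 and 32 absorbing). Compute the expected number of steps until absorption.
E[τ | X_0 = 19] = 247

Let v_k = E[τ | X_0 = k]. Boundary: v_0 = v_32 = 0. Recurrence: v_k = 1 + (v_{k-1} + v_{k+1})/2 for 1 ≤ k ≤ 31. The particular solution to v_k − (v_{k-1} + v_{k+1})/2 = 1 is v_k = −k^2. Adding homogeneous solution A + B k and matching boundaries gives v_k = k (32 − k). Substituting k = 19: v_19 = 19 · 13 = 247.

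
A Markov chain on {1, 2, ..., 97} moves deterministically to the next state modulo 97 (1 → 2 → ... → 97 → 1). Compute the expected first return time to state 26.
E[T_26 | X_0 = 26] = 97

The chain cycles deterministically, so starting at state 26 it returns in exactly 97 steps. Equivalently, the stationary distribution is uniform π_j = 1/97 for every state j, so by Kac's formula E[T_26] = 1/π_26 = 97.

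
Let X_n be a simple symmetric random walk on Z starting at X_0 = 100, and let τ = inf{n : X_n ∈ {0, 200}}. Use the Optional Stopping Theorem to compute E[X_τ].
E[X_τ] = 100

X_n is a martingale and τ is a bounded-mean stopping time (indeed τ is finite a.s. with bounded expectation since the walk is in a bounded region). By the OST, E[X_τ] = E[X_0] = 100. Equivalently: E[X_τ] = 200 · P(hit 200 first) + 0 · P(hit 0 first) = 200 · (100/200) = 100.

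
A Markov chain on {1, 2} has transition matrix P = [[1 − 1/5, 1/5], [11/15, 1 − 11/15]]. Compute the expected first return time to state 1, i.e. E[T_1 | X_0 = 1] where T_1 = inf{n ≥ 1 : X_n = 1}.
E[T_1 | X_0 = 1] = 1/π_1 = 14/11

For an irreducible recurrent Markov chain with stationary distribution π, E[T_i | X_0 = i] = 1/π_i (Kac's formula). Here π_1 = (11/15)/(1/5 + 11/15) = (11/15)/(14/15) = 11/14, so E[T_1 | X_0 = 1] = 1/π_1 = (1/5 + 11/15)/(11/15) = (14/15)/(11/15) = 14/11.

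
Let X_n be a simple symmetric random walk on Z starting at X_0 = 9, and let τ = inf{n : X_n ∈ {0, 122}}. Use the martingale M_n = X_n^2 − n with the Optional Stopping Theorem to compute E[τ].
E[τ] = 1017

M_n = X_n^2 − n is a martingale (since E[X_{n+1}^2 | F_n] = X_n^2 + 1). By OST (τ has finite mean in a bounded region), E[M_τ] = E[M_0] = X_0^2 − 0 = 9^2 = 81. Also E[M_τ] = E[X_τ^2] − E[τ]. The walk exits at 0 or 122, with P(hit 122 first) = 9/122, so E[X_τ^2] = 122^2 · 9/122 + 0 = 1098. Thus E[τ] = E[X_τ^2] − E[M_τ] = 1098 − 81 = 1017 = 9(122 − 9) = 1017.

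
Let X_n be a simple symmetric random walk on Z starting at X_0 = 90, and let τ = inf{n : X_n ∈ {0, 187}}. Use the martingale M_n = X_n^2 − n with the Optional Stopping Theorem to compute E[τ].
E[τ] = 8730

M_n = X_n^2 − n is a martingale (since E[X_{n+1}^2 | F_n] = X_n^2 + 1). By OST (τ has finite mean in a bounded region), E[M_τ] = E[M_0] = X_0^2 − 0 = 90^2 = 8100. Also E[M_τ] = E[X_τ^2] − E[τ]. The walk exits at 0 or 187, with P(hit 187 first) = 90/187, so E[X_τ^2] = 187^2 · 90/187 + 0 = 16830. Thus E[τ] = E[X_τ^2] − E[M_τ] = 16830 − 8100 = 8730 = 90(187 − 90) = 8730.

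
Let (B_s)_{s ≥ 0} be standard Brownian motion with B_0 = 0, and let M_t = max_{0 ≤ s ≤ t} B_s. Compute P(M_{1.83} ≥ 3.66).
P(M_{1.83} ≥ 3.66) = 2·P(B_{1.83} ≥ 3.66) = 2(1 − Φ(3.66/√1.83)) ≈ 0.0068

By the reflection principle for Brownian motion, P(M_t ≥ a) = 2 · P(B_t ≥ a) for a ≥ 0. Since B_t ~ N(0, t), P(B_t ≥ 3.66) = 1 − Φ(3.66/√t) = 1 − Φ(3.66/√1.83) = 1 − Φ(2.7055). So
  P(M_{1.83} ≥ 3.66) = 2(1 − Φ(2.7055)) ≈ 0.0068.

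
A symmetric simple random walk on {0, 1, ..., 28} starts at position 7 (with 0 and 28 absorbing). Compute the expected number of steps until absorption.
E[τ | X_0 = 7] = 147

Let v_k = E[τ | X_0 = k]. Boundary: v_0 = v_28 = 0. Recurrence: v_k = 1 + (v_{k-1} + v_{k+1})/2 for 1 ≤ k ≤ 27. The particular solution to v_k − (v_{k-1} + v_{k+1})/2 = 1 is v_k = −k^2. Adding homogeneous solution A + B k and matching boundaries gives v_k = k (28 − k). Substituting k = 7: v_7 = 7 · 21 = 147.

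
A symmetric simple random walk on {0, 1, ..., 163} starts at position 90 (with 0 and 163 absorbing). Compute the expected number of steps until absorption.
E[τ | X_0 = 90] = 6570

Let v_k = E[τ | X_0 = k]. Boundary: v_0 = v_163 = 0. Recurrence: v_k = 1 + (v_{k-1} + v_{k+1})/2 for 1 ≤ k ≤ 162. The particular solution to v_k − (v_{k-1} + v_{k+1})/2 = 1 is v_k = −k^2. Adding homogeneous solution A + B k and matching boundaries gives v_k = k (163 − k). Substituting k = 90: v_90 = 90 · 73 = 6570.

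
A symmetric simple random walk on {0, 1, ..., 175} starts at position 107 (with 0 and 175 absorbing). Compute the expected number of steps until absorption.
E[τ | X_0 = 107] = 7276

Let v_k = E[τ | X_0 = k]. Boundary: v_0 = v_175 = 0. Recurrence: v_k = 1 + (v_{k-1} + v_{k+1})/2 for 1 ≤ k ≤ 174. The particular solution to v_k − (v_{k-1} + v_{k+1})/2 = 1 is v_k = −k^2. Adding homogeneous solution A + B k and matching boundaries gives v_k = k (175 − k). Substituting k = 107: v_107 = 107 · 68 = 7276.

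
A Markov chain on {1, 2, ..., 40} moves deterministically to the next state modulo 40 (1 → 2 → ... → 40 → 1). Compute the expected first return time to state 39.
E[T_39 | X_0 = 39] = 40

The chain cycles deterministically, so starting at state 39 it returns in exactly 40 steps. Equivalently, the stationary distribution is uniform π_j = 1/40 for every state j, so by Kac's formula E[T_39] = 1/π_39 = 40.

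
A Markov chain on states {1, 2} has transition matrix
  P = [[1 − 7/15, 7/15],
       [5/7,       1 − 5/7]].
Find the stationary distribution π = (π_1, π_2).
π_1 = 75/124, π_2 = 49/124

Solve πP = π with π_1 + π_2 = 1. From πP = π: π_1 · (1 − 7/15) + π_2 · 5/7 = π_1 ⇒ π_2 · 5/7 = π_1 · 7/15 ⇒ π_2/π_1 = (7/15)/(5/7) = 49/75. Together with π_1 + π_2 = 1:
  π_1 = (5/7)/(7/15 + 5/7) = (5/7)/(124/105) = 75/124,
  π_2 = (7/15)/(7/15 + 5/7) = (7/15)/(124/105) = 49/124.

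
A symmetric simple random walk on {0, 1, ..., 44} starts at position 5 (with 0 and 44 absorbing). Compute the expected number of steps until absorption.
E[τ | X_0 = 5] = 195

Let v_k = E[τ | X_0 = k]. Boundary: v_0 = v_44 = 0. Recurrence: v_k = 1 + (v_{k-1} + v_{k+1})/2 for 1 ≤ k ≤ 43. The particular solution to v_k − (v_{k-1} + v_{k+1})/2 = 1 is v_k = −k^2. Adding homogeneous solution A + B k and matching boundaries gives v_k = k (44 − k). Substituting k = 5: v_5 = 5 · 39 = 195.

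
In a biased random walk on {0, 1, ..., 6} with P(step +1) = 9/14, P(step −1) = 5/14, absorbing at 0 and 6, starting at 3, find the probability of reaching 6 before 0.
P(hit 6 before 0) = (1 − (5/9)^3) / (1 − (5/9)^6) = 729/854

Let u_k denote P(reach 6 before 0 | start at k). Boundary: u_0 = 0, u_6 = 1. Recurrence: u_k = 9/14·u_{k+1} + 5/14·u_{k-1} for 1 ≤ k ≤ 5. Try u_k = A + B·r^k with r = q/p = (5/14)/(9/14) = 5/9. Substitution satisfies the recurrence; boundary conditions give:
  u_k = (1 − r^k) / (1 − r^N) = (1 − (5/9)^3) / (1 − (5/9)^6) = 729/854.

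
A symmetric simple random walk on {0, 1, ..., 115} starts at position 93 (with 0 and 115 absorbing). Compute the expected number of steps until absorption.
E[τ | X_0 = 93] = 2046

Let v_k = E[τ | X_0 = k]. Boundary: v_0 = v_115 = 0. Recurrence: v_k = 1 + (v_{k-1} + v_{k+1})/2 for 1 ≤ k ≤ 114. The particular solution to v_k − (v_{k-1} + v_{k+1})/2 = 1 is v_k = −k^2. Adding homogeneous solution A + B k and matching boundaries gives v_k = k (115 − k). Substituting k = 93: v_93 = 93 · 22 = 2046.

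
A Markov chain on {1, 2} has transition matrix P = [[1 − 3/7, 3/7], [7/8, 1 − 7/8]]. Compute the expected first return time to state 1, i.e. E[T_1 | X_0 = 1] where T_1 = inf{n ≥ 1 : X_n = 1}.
E[T_1 | X_0 = 1] = 1/π_1 = 73/49

For an irreducible recurrent Markov chain with stationary distribution π, E[T_i | X_0 = i] = 1/π_i (Kac's formula). Here π_1 = (7/8)/(3/7 + 7/8) = (7/8)/(73/56) = 49/73, so E[T_1 | X_0 = 1] = 1/π_1 = (3/7 + 7/8)/(7/8) = (73/56)/(7/8) = 73/49.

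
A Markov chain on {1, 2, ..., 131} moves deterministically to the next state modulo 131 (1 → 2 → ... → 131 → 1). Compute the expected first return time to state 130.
E[T_130 | X_0 = 130] = 131

The chain cycles deterministically, so starting at state 130 it returns in exactly 131 steps. Equivalently, the stationary distribution is uniform π_j = 1/131 for every state j, so by Kac's formula E[T_130] = 1/π_130 = 131.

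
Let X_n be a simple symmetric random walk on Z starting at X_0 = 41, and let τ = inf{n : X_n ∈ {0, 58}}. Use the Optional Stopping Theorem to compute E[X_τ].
E[X_τ] = 41

X_n is a martingale and τ is a bounded-mean stopping time (indeed τ is finite a.s. with bounded expectation since the walk is in a bounded region). By the OST, E[X_τ] = E[X_0] = 41. Equivalently: E[X_τ] = 58 · P(hit 58 first) + 0 · P(hit 0 first) = 58 · (41/58) = 41.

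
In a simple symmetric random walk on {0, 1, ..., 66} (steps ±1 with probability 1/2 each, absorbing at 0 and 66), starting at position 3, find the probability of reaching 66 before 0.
P(hit 66 before 0) = 3/66 = 1/22

Let u_k = P(hit 66 before 0 | start at k). Then u_0 = 0, u_66 = 1, and u_k = u_{k-1}/2 + u_{k+1}/2 for 1 ≤ k ≤ 65. This harmonic recurrence is solved by u_k = k/66, giving u_3 = 3/66 = 1/22.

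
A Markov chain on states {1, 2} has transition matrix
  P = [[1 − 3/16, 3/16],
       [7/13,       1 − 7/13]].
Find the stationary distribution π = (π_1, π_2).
π_1 = 112/151, π_2 = 39/151

Solve πP = π with π_1 + π_2 = 1. From πP = π: π_1 · (1 − 3/16) + π_2 · 7/13 = π_1 ⇒ π_2 · 7/13 = π_1 · 3/16 ⇒ π_2/π_1 = (3/16)/(7/13) = 39/112. Together with π_1 + π_2 = 1:
  π_1 = (7/13)/(3/16 + 7/13) = (7/13)/(151/208) = 112/151,
  π_2 = (3/16)/(3/16 + 7/13) = (3/16)/(151/208) = 39/151.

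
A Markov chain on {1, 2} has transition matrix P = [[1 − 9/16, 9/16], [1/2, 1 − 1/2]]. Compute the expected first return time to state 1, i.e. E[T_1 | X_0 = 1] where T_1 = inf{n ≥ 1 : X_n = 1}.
E[T_1 | X_0 = 1] = 1/π_1 = 17/8

For an irreducible recurrent Markov chain with stationary distribution π, E[T_i | X_0 = i] = 1/π_i (Kac's formula). Here π_1 = (1/2)/(9/16 + 1/2) = (1/2)/(17/16) = 8/17, so E[T_1 | X_0 = 1] = 1/π_1 = (9/16 + 1/2)/(1/2) = (17/16)/(1/2) = 17/8.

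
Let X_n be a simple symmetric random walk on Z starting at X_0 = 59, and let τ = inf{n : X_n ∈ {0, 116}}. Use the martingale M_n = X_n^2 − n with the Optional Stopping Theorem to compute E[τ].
E[τ] = 3363

M_n = X_n^2 − n is a martingale (since E[X_{n+1}^2 | F_n] = X_n^2 + 1). By OST (τ has finite mean in a bounded region), E[M_τ] = E[M_0] = X_0^2 − 0 = 59^2 = 3481. Also E[M_τ] = E[X_τ^2] − E[τ]. The walk exits at 0 or 116, with P(hit 116 first) = 59/116, so E[X_τ^2] = 116^2 · 59/116 + 0 = 6844. Thus E[τ] = E[X_τ^2] − E[M_τ] = 6844 − 3481 = 3363 = 59(116 − 59) = 3363.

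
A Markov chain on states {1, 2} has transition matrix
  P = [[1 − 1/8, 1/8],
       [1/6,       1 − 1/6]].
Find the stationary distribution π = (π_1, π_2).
π_1 = 4/7, π_2 = 3/7

Solve πP = π with π_1 + π_2 = 1. From πP = π: π_1 · (1 − 1/8) + π_2 · 1/6 = π_1 ⇒ π_2 · 1/6 = π_1 · 1/8 ⇒ π_2/π_1 = (1/8)/(1/6) = 3/4. Together with π_1 + π_2 = 1:
  π_1 = (1/6)/(1/8 + 1/6) = (1/6)/(7/24) = 4/7,
  π_2 = (1/8)/(1/8 + 1/6) = (1/8)/(7/24) = 3/7.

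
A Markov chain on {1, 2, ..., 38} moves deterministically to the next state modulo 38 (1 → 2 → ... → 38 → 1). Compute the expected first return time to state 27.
E[T_27 | X_0 = 27] = 38

The chain cycles deterministically, so starting at state 27 it returns in exactly 38 steps. Equivalently, the stationary distribution is uniform π_j = 1/38 for every state j, so by Kac's formula E[T_27] = 1/π_27 = 38.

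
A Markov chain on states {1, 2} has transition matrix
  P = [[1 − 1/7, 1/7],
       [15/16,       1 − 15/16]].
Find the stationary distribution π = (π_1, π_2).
π_1 = 105/121, π_2 = 16/121

Solve πP = π with π_1 + π_2 = 1. From πP = π: π_1 · (1 − 1/7) + π_2 · 15/16 = π_1 ⇒ π_2 · 15/16 = π_1 · 1/7 ⇒ π_2/π_1 = (1/7)/(15/16) = 16/105. Together with π_1 + π_2 = 1:
  π_1 = (15/16)/(1/7 + 15/16) = (15/16)/(121/112) = 105/121,
  π_2 = (1/7)/(1/7 + 15/16) = (1/7)/(121/112) = 16/121.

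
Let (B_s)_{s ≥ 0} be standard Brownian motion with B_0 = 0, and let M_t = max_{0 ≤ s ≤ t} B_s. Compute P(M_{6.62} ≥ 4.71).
P(M_{6.62} ≥ 4.71) = 2·P(B_{6.62} ≥ 4.71) = 2(1 − Φ(4.71/√6.62)) ≈ 0.0672

By the reflection principle for Brownian motion, P(M_t ≥ a) = 2 · P(B_t ≥ a) for a ≥ 0. Since B_t ~ N(0, t), P(B_t ≥ 4.71) = 1 − Φ(4.71/√t) = 1 − Φ(4.71/√6.62) = 1 − Φ(1.8306). So
  P(M_{6.62} ≥ 4.71) = 2(1 − Φ(1.8306)) ≈ 0.0672.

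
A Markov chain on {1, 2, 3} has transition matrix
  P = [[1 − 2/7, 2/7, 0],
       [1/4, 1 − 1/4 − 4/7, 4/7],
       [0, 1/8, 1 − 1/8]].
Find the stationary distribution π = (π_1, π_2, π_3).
π = (49/361, 56/361, 256/361)

This is a birth-death chain on three states, which satisfies detailed balance: π_1 · P_{12} = π_2 · P_{21} and π_2 · P_{23} = π_3 · P_{32}.
From π_1 · 2/7 = π_2 · 1/4: π_2/π_1 = (2/7)/(1/4) = 8/7.
From π_2 · 4/7 = π_3 · 1/8: π_3/π_2 = (4/7)/(1/8) = 32/7.
Take π_1 proportional to 1; then unnormalized π = (1, 8/7, 256/49). Normalize by dividing by the sum 361/49:
  π = (49/361, 56/361, 256/361).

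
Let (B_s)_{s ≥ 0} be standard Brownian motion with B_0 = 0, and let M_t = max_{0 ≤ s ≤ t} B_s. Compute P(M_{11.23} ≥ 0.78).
P(M_{11.23} ≥ 0.78) = 2·P(B_{11.23} ≥ 0.78) = 2(1 − Φ(0.78/√11.23)) ≈ 0.8159

By the reflection principle for Brownian motion, P(M_t ≥ a) = 2 · P(B_t ≥ a) for a ≥ 0. Since B_t ~ N(0, t), P(B_t ≥ 0.78) = 1 − Φ(0.78/√t) = 1 − Φ(0.78/√11.23) = 1 − Φ(0.2328). So
  P(M_{11.23} ≥ 0.78) = 2(1 − Φ(0.2328)) ≈ 0.8159.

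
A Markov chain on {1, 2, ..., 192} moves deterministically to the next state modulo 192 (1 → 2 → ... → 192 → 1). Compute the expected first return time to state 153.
E[T_153 | X_0 = 153] = 192

The chain cycles deterministically, so starting at state 153 it returns in exactly 192 steps. Equivalently, the stationary distribution is uniform π_j = 1/192 for every state j, so by Kac's formula E[T_153] = 1/π_153 = 192.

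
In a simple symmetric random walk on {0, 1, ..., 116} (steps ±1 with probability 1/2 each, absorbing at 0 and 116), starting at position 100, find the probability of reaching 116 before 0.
P(hit 116 before 0) = 100/116 = 25/29

Let u_k = P(hit 116 before 0 | start at k). Then u_0 = 0, u_116 = 1, and u_k = u_{k-1}/2 + u_{k+1}/2 for 1 ≤ k ≤ 115. This harmonic recurrence is solved by u_k = k/116, giving u_100 = 100/116 = 25/29.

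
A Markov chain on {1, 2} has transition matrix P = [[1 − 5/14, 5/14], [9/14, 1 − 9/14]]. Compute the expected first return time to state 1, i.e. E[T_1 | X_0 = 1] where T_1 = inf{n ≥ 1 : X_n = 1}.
E[T_1 | X_0 = 1] = 1/π_1 = 14/9

For an irreducible recurrent Markov chain with stationary distribution π, E[T_i | X_0 = i] = 1/π_i (Kac's formula). Here π_1 = (9/14)/(5/14 + 9/14) = (9/14)/(1) = 9/14, so E[T_1 | X_0 = 1] = 1/π_1 = (5/14 + 9/14)/(9/14) = (1)/(9/14) = 14/9.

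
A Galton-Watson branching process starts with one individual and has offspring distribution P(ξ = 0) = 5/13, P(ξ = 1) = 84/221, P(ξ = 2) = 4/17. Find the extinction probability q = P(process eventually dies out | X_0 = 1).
q = 1

Mean offspring μ = 0·5/13 + 1·84/221 + 2·4/17 = 188/221 ≤ 1. For μ ≤ 1 with offspring not concentrated at 1, the Galton-Watson process goes extinct almost surely, so q = 1.
(Algebraic check: The pgf is f(s) = 5/13 + 84/221·s + 4/17·s². The extinction probability q is the smallest fixed point of f in [0, 1]. Setting s = f(s):
  4/17·s² + (84/221 − 1)·s + 5/13 = 0
  4/17·s² − (5/13 + 4/17)·s + 5/13 = 0
which factors as (s − 1)·(4/17·s − 5/13) = 0, giving roots s = 1 and s = (5/13)/(4/17) = 85/52. Since 85/52 ≥ 1, the smallest root in [0, 1] is s = 1.)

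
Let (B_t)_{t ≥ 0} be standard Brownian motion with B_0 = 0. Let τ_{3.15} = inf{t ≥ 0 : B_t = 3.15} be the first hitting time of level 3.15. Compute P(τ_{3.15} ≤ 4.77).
P(τ_{3.15} ≤ 4.77) = 2(1 − Φ(3.15/√4.77)) = 2(1 − Φ(1.4423)) ≈ 0.1492

By the reflection principle for standard BM, P(τ_b ≤ t) = 2 · P(B_t ≥ b). Since B_t ~ N(0, t), P(B_t ≥ 3.15) = 1 − Φ(3.15/√t) = 1 − Φ(3.15/√4.77) = 1 − Φ(1.4423) ≈ 0.07461. Doubling: P(τ_{3.15} ≤ 4.77) ≈ 2 · 0.07461 = 0.14922 ≈ 0.1492.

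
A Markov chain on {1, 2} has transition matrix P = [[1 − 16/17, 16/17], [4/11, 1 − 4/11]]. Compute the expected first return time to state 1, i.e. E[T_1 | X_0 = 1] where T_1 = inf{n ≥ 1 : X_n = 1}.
E[T_1 | X_0 = 1] = 1/π_1 = 61/17

For an irreducible recurrent Markov chain with stationary distribution π, E[T_i | X_0 = i] = 1/π_i (Kac's formula). Here π_1 = (4/11)/(16/17 + 4/11) = (4/11)/(244/187) = 17/61, so E[T_1 | X_0 = 1] = 1/π_1 = (16/17 + 4/11)/(4/11) = (244/187)/(4/11) = 61/17.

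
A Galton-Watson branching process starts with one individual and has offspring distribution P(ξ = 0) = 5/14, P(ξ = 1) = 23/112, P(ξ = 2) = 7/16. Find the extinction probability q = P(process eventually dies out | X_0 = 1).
q = 40/49

The pgf is f(s) = 5/14 + 23/112·s + 7/16·s². The extinction probability q is the smallest fixed point of f in [0, 1]. Setting s = f(s):
  7/16·s² + (23/112 − 1)·s + 5/14 = 0
  7/16·s² − (5/14 + 7/16)·s + 5/14 = 0
which factors as (s − 1)·(7/16·s − 5/14) = 0, giving roots s = 1 and s = (5/14)/(7/16) = 40/49.
Mean offspring μ = 23/112 + 2·7/16 = 121/112 > 1 (supercritical), so q < 1. The extinction probability is the smaller root: q = (5/14)/(7/16) = 40/49.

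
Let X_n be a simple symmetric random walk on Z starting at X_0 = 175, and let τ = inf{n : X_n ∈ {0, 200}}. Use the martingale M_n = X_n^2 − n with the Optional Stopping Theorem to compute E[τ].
E[τ] = 4375

M_n = X_n^2 − n is a martingale (since E[X_{n+1}^2 | F_n] = X_n^2 + 1). By OST (τ has finite mean in a bounded region), E[M_τ] = E[M_0] = X_0^2 − 0 = 175^2 = 30625. Also E[M_τ] = E[X_τ^2] − E[τ]. The walk exits at 0 or 200, with P(hit 200 first) = 175/200, so E[X_τ^2] = 200^2 · 175/200 + 0 = 35000. Thus E[τ] = E[X_τ^2] − E[M_τ] = 35000 − 30625 = 4375 = 175(200 − 175) = 4375.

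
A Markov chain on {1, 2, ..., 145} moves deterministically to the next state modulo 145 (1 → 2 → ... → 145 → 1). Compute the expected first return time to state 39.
E[T_39 | X_0 = 39] = 145

The chain cycles deterministically, so starting at state 39 it returns in exactly 145 steps. Equivalently, the stationary distribution is uniform π_j = 1/145 for every state j, so by Kac's formula E[T_39] = 1/π_39 = 145.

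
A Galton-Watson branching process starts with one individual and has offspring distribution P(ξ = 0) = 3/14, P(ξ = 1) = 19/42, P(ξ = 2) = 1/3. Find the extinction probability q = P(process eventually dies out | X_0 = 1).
q = 9/14

The pgf is f(s) = 3/14 + 19/42·s + 1/3·s². The extinction probability q is the smallest fixed point of f in [0, 1]. Setting s = f(s):
  1/3·s² + (19/42 − 1)·s + 3/14 = 0
  1/3·s² − (3/14 + 1/3)·s + 3/14 = 0
which factors as (s − 1)·(1/3·s − 3/14) = 0, giving roots s = 1 and s = (3/14)/(1/3) = 9/14.
Mean offspring μ = 19/42 + 2·1/3 = 47/42 > 1 (supercritical), so q < 1. The extinction probability is the smaller root: q = (3/14)/(1/3) = 9/14.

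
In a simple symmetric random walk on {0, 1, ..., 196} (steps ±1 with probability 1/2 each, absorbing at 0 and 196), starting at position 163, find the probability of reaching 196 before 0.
P(hit 196 before 0) = 163/196

Let u_k = P(hit 196 before 0 | start at k). Then u_0 = 0, u_196 = 1, and u_k = u_{k-1}/2 + u_{k+1}/2 for 1 ≤ k ≤ 195. This harmonic recurrence is solved by u_k = k/196, giving u_163 = 163/196.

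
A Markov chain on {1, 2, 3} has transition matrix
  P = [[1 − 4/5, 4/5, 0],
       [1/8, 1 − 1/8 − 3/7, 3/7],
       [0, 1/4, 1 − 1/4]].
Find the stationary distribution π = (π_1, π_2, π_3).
π = (35/643, 224/643, 384/643)

This is a birth-death chain on three states, which satisfies detailed balance: π_1 · P_{12} = π_2 · P_{21} and π_2 · P_{23} = π_3 · P_{32}.
From π_1 · 4/5 = π_2 · 1/8: π_2/π_1 = (4/5)/(1/8) = 32/5.
From π_2 · 3/7 = π_3 · 1/4: π_3/π_2 = (3/7)/(1/4) = 12/7.
Take π_1 proportional to 1; then unnormalized π = (1, 32/5, 384/35). Normalize by dividing by the sum 643/35:
  π = (35/643, 224/643, 384/643).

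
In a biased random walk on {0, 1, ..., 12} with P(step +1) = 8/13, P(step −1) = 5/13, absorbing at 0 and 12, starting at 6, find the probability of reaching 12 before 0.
P(hit 12 before 0) = (1 − (5/8)^6) / (1 − (5/8)^12) = 262144/277769

Let u_k denote P(reach 12 before 0 | start at k). Boundary: u_0 = 0, u_12 = 1. Recurrence: u_k = 8/13·u_{k+1} + 5/13·u_{k-1} for 1 ≤ k ≤ 11. Try u_k = A + B·r^k with r = q/p = (5/13)/(8/13) = 5/8. Substitution satisfies the recurrence; boundary conditions give:
  u_k = (1 − r^k) / (1 − r^N) = (1 − (5/8)^6) / (1 − (5/8)^12) = 262144/277769.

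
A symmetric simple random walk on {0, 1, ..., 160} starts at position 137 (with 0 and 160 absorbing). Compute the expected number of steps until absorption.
E[τ | X_0 = 137] = 3151

Let v_k = E[τ | X_0 = k]. Boundary: v_0 = v_160 = 0. Recurrence: v_k = 1 + (v_{k-1} + v_{k+1})/2 for 1 ≤ k ≤ 159. The particular solution to v_k − (v_{k-1} + v_{k+1})/2 = 1 is v_k = −k^2. Adding homogeneous solution A + B k and matching boundaries gives v_k = k (160 − k). Substituting k = 137: v_137 = 137 · 23 = 3151.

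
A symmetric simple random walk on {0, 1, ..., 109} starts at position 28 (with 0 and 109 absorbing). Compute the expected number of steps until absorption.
E[τ | X_0 = 28] = 2268

Let v_k = E[τ | X_0 = k]. Boundary: v_0 = v_109 = 0. Recurrence: v_k = 1 + (v_{k-1} + v_{k+1})/2 for 1 ≤ k ≤ 108. The particular solution to v_k − (v_{k-1} + v_{k+1})/2 = 1 is v_k = −k^2. Adding homogeneous solution A + B k and matching boundaries gives v_k = k (109 − k). Substituting k = 28: v_28 = 28 · 81 = 2268.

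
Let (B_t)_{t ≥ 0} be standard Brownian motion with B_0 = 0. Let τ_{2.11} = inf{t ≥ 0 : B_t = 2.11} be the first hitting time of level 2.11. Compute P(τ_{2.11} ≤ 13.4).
P(τ_{2.11} ≤ 13.4) = 2(1 − Φ(2.11/√13.4)) = 2(1 − Φ(0.5764)) ≈ 0.5643

By the reflection principle for standard BM, P(τ_b ≤ t) = 2 · P(B_t ≥ b). Since B_t ~ N(0, t), P(B_t ≥ 2.11) = 1 − Φ(2.11/√t) = 1 − Φ(2.11/√13.4) = 1 − Φ(0.5764) ≈ 0.28217. Doubling: P(τ_{2.11} ≤ 13.4) ≈ 2 · 0.28217 = 0.56434 ≈ 0.5643.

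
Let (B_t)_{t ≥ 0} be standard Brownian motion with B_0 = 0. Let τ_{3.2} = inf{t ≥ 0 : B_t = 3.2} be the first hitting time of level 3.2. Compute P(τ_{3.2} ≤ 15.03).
P(τ_{3.2} ≤ 15.03) = 2(1 − Φ(3.2/√15.03)) = 2(1 − Φ(0.8254)) ≈ 0.4091

By the reflection principle for standard BM, P(τ_b ≤ t) = 2 · P(B_t ≥ b). Since B_t ~ N(0, t), P(B_t ≥ 3.2) = 1 − Φ(3.2/√t) = 1 − Φ(3.2/√15.03) = 1 − Φ(0.8254) ≈ 0.20457. Doubling: P(τ_{3.2} ≤ 15.03) ≈ 2 · 0.20457 = 0.40914 ≈ 0.4091.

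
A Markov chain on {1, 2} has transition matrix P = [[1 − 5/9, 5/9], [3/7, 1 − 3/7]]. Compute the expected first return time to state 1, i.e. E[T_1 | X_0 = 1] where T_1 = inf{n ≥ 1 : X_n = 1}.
E[T_1 | X_0 = 1] = 1/π_1 = 62/27

For an irreducible recurrent Markov chain with stationary distribution π, E[T_i | X_0 = i] = 1/π_i (Kac's formula). Here π_1 = (3/7)/(5/9 + 3/7) = (3/7)/(62/63) = 27/62, so E[T_1 | X_0 = 1] = 1/π_1 = (5/9 + 3/7)/(3/7) = (62/63)/(3/7) = 62/27.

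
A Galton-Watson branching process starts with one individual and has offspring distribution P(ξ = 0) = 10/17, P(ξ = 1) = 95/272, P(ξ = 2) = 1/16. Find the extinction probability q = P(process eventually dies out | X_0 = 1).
q = 1

Mean offspring μ = 0·10/17 + 1·95/272 + 2·1/16 = 129/272 ≤ 1. For μ ≤ 1 with offspring not concentrated at 1, the Galton-Watson process goes extinct almost surely, so q = 1.
(Algebraic check: The pgf is f(s) = 10/17 + 95/272·s + 1/16·s². The extinction probability q is the smallest fixed point of f in [0, 1]. Setting s = f(s):
  1/16·s² + (95/272 − 1)·s + 10/17 = 0
  1/16·s² − (10/17 + 1/16)·s + 10/17 = 0
which factors as (s − 1)·(1/16·s − 10/17) = 0, giving roots s = 1 and s = (10/17)/(1/16) = 160/17. Since 160/17 ≥ 1, the smallest root in [0, 1] is s = 1.)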